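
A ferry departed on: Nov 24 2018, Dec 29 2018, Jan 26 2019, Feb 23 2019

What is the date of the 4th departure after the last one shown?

Jun 29 2019

These are Saturdays with 35, 28, 28-day gaps.
Each is the final Saturday of its month — Dec 29 2018 is past the 28th, so '4th Saturday' doesn't fit.
March 2019 ends with Saturday Mar 30 2019.
April 2019 ends with Saturday Apr 27 2019.
May 2019 ends with Saturday May 25 2019.
June 2019 ends with Saturday Jun 29 2019.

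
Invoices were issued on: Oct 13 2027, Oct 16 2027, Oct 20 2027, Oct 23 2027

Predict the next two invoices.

Oct 27 2027, Oct 30 2027

Every event lands on a Wednesday or Saturday (gaps cycle 3, 4, 3).
So the schedule is: every Wednesday and Saturday.
The following Wednesday is Oct 27 2027.
The following Saturday is Oct 30 2027.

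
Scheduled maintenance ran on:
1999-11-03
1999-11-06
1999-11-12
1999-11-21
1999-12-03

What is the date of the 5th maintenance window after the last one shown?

Intervals are 3, 6, 9, 12 days — an arithmetic progression with common difference 3.
Next gap: 15 days. 1999-12-03 + 15 days = 1999-12-18.
Next gap: 18 days. 1999-12-18 + 18 days = 2000-01-05.
Next gap: 21 days. 2000-01-05 + 21 days = 2000-01-26.
Next gap: 24 days. 2000-01-26 + 24 days = 2000-02-19.
Next gap: 27 days. 2000-02-19 + 27 days = 2000-03-17.

2000-03-17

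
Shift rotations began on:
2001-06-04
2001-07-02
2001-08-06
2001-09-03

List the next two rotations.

All dates are Mondays, 28, 35, 28 days apart.
Specifically, the 1st Monday of each month.
1st Monday of October 2001: 2001-10-01.
November 2001 — 1st Monday is 2001-11-05.

2001-10-01, 2001-11-05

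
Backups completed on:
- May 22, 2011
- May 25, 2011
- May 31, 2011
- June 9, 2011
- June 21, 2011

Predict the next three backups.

Intervals are 3, 6, 9, 12 days — an arithmetic progression with common difference 3.
Next gap: 15 days. June 21, 2011 + 15 days = July 6, 2011.
Next gap: 18 days. July 6, 2011 + 18 days = July 24, 2011.
Next gap: 21 days. July 24, 2011 + 21 days = August 14, 2011.

July 6, 2011; July 24, 2011; August 14, 2011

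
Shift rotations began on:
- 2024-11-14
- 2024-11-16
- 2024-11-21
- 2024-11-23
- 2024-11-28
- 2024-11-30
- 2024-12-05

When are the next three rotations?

2024-12-07, 2024-12-12, 2024-12-14

Every event lands on a Thursday or Saturday (gaps cycle 2, 5, 2, 5, 2, 5).
So the schedule is: every Thursday and Saturday.
Next Saturday: 2024-12-07.
The following Thursday is 2024-12-12.
The following Saturday is 2024-12-14.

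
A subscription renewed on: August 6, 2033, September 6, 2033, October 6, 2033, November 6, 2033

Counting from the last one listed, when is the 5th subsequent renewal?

Gaps: 31, 30, 31 days — not constant. Every event is on the 6th of the month.
Pattern: the 6th of each month.
Next: December 2033 → December 6, 2033.
Next: January 2034 → January 6, 2034.
Next: February 2034 → February 6, 2034.
Next: March 2034 → March 6, 2034.
April 2034: April 6, 2034.

April 6, 2034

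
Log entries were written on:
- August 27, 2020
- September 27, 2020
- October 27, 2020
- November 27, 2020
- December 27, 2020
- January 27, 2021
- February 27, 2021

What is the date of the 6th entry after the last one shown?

Each date is the 27th; the gaps (31, 30, 31, 30, 31, 31) track the month lengths.
The rule is the 27th of each month.
Next: March 2021 → March 27, 2021.
April 2021: April 27, 2021.
Next: May 2021 → May 27, 2021.
June 2021: June 27, 2021.
July 2021: July 27, 2021.
Next: August 2021 → August 27, 2021.

August 27, 2021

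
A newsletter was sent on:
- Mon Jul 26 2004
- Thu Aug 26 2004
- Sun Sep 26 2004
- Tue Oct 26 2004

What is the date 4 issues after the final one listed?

The day-of-month is always 26 (31, 31, 30 days between events).
So this recurs on the 26th of each month.
November 2004: Fri Nov 26 2004.
Next: December 2004 → Sun Dec 26 2004.
Next: January 2005 → Wed Jan 26 2005.
February 2005: Sat Feb 26 2005.

Sat Feb 26 2005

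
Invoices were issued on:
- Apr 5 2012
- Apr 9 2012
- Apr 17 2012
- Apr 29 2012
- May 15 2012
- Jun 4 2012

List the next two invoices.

Gaps: 4, 8, 12, 16, 20 days — each gap is 4 larger than the previous one.
Next gap: 24 days. Jun 4 2012 + 24 days = Jun 28 2012.
Next gap: 28 days. Jun 28 2012 + 28 days = Jul 26 2012.

Jun 28 2012, Jul 26 2012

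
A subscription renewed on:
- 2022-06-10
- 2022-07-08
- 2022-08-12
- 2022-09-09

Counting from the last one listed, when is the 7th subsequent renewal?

2023-04-14

Gaps: 28, 35, 28 days — a mix of 28 and 35. Every date is a Friday.
Each is the 2nd Friday of its month.
October 2022 — 2nd Friday is 2022-10-14.
2nd Friday of November 2022: 2022-11-11.
December 2022 — 2nd Friday is 2022-12-09.
2nd Friday of January 2023: 2023-01-13.
February 2023 — 2nd Friday is 2023-02-10.
2nd Friday of March 2023: 2023-03-10.
April 2023 — 2nd Friday is 2023-04-14.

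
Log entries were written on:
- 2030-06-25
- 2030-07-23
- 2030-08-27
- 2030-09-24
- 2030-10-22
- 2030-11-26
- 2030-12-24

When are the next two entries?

2031-01-28, 2031-02-25

Gaps: 28, 35, 28, 28, 35, 28 days — a mix of 28 and 35. Every date is a Tuesday.
Each is the 4th Tuesday of its month.
January 2031 — 4th Tuesday is 2031-01-28.
4th Tuesday of February 2031: 2031-02-25.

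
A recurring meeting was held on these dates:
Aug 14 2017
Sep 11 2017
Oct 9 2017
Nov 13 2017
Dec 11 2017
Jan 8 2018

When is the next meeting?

These are Mondays at 28- or 35-day spacing (28, 28, 35, 28, 28).
The pattern: 2nd Monday of the month.
2nd Monday of February 2018: Feb 12 2018.

Feb 12 2018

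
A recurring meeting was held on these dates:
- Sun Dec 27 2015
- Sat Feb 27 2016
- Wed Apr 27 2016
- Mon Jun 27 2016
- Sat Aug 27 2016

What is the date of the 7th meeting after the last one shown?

Each date is the 27th; the gaps (62, 60, 61, 61) track the month lengths.
The rule is the 27th of every 2 months.
Next: October 2016 → Thu Oct 27 2016.
Next: December 2016 → Tue Dec 27 2016.
February 2017: Mon Feb 27 2017.
Next: April 2017 → Thu Apr 27 2017.
Next: June 2017 → Tue Jun 27 2017.
August 2017: Sun Aug 27 2017.
October 2017: Fri Oct 27 2017.

Fri Oct 27 2017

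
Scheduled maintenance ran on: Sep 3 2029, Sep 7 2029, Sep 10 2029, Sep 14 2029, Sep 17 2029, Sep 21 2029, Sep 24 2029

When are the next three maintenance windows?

Gaps: 4, 3, 4, 3, 4, 3 days — not constant, but cyclic with period 2.
The events fall on every Monday and Friday.
The following Friday is Sep 28 2029.
The following Monday is Oct 1 2029.
The following Friday is Oct 5 2029.

Sep 28 2029, Oct 1 2029, Oct 5 2029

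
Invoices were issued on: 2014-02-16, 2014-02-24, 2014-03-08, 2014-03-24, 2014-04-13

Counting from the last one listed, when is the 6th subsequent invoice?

The spacing grows by 4 each time: 8, 12, 16, 20 days.
Next gap: 24 days. 2014-04-13 + 24 days = 2014-05-07.
Next gap: 28 days. 2014-05-07 + 28 days = 2014-06-04.
Next gap: 32 days. 2014-06-04 + 32 days = 2014-07-06.
Next gap: 36 days. 2014-07-06 + 36 days = 2014-08-11.
Next gap: 40 days. 2014-08-11 + 40 days = 2014-09-20.
Next gap: 44 days. 2014-09-20 + 44 days = 2014-11-03.

2014-11-03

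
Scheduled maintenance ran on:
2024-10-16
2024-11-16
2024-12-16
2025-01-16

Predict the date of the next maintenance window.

2025-02-16

Gaps: 31, 30, 31 days — not constant. Every event is on the 16th of the month.
Pattern: the 16th of each month.
February 2025: 2025-02-16.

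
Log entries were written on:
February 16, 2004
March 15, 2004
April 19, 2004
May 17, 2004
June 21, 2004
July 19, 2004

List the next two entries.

August 16, 2004; September 20, 2004

All dates are Mondays, 28, 35, 28, 35, 28 days apart.
Specifically, the 3rd Monday of each month.
3rd Monday of August 2004: August 16, 2004.
September 2004 — 3rd Monday is September 20, 2004.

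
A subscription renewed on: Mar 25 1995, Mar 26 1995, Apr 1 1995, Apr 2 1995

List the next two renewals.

Every event lands on a Saturday or Sunday (gaps cycle 1, 6, 1).
So the schedule is: every Saturday and Sunday.
The following Saturday is Apr 8 1995.
The following Sunday is Apr 9 1995.

Apr 8 1995, Apr 9 1995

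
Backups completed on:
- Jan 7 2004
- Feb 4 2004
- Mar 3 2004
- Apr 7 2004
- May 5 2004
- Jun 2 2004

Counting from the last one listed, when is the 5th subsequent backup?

These are Wednesdays at 28- or 35-day spacing (28, 28, 35, 28, 28).
The pattern: 1st Wednesday of the month.
1st Wednesday of July 2004: Jul 7 2004.
August 2004 — 1st Wednesday is Aug 4 2004.
1st Wednesday of September 2004: Sep 1 2004.
October 2004 — 1st Wednesday is Oct 6 2004.
1st Wednesday of November 2004: Nov 3 2004.

Nov 3 2004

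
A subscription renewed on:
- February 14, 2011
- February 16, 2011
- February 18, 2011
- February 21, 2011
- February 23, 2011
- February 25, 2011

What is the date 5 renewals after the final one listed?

Every event lands on a Monday or Wednesday or Friday (gaps cycle 2, 2, 3, 2, 2).
So the schedule is: every Monday, Wednesday and Friday.
Next Monday: February 28, 2011.
Next Wednesday: March 2, 2011.
The following Friday is March 4, 2011.
Next Monday: March 7, 2011.
Next Wednesday: March 9, 2011.

March 9, 2011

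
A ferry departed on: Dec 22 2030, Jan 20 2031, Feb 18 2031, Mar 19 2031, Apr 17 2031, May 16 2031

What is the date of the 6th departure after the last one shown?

The spacing is 29, 29, 29, 29, 29 days — always 29 days.
May 16 2031 + 29 days = Jun 14 2031.
Jun 14 2031 + 29 days = Jul 13 2031.
Jul 13 2031 + 29 days = Aug 11 2031.
Aug 11 2031 + 29 days = Sep 9 2031.
Sep 9 2031 + 29 days = Oct 8 2031.
Oct 8 2031 + 29 days = Nov 6 2031.

Nov 6 2031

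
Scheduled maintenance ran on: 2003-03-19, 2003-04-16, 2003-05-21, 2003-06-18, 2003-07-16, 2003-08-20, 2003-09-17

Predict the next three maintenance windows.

2003-10-15, 2003-11-19, 2003-12-17

Gaps: 28, 35, 28, 28, 35, 28 days — a mix of 28 and 35. Every date is a Wednesday.
Each is the 3rd Wednesday of its month.
3rd Wednesday of October 2003: 2003-10-15.
November 2003 — 3rd Wednesday is 2003-11-19.
December 2003 — 3rd Wednesday is 2003-12-17.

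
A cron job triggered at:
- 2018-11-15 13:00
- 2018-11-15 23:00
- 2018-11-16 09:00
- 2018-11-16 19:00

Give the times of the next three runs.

Gaps: 10, 10, 10 hours — each event is 10 hours after the previous one.
2018-11-16 19:00 + 10 h = 2018-11-17 05:00.
2018-11-17 05:00 + 10 h = 2018-11-17 15:00.
2018-11-17 15:00 + 10 h = 2018-11-18 01:00.

2018-11-17 05:00, 2018-11-17 15:00, 2018-11-18 01:00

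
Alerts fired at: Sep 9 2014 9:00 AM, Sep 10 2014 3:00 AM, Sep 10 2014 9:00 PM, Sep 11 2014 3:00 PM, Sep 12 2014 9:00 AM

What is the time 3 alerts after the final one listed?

The interval is a steady 18 hours (18, 18, 18, 18).
Sep 12 2014 9:00 AM + 18 h = Sep 13 2014 3:00 AM.
Sep 13 2014 3:00 AM + 18 h = Sep 13 2014 9:00 PM.
Sep 13 2014 9:00 PM + 18 h = Sep 14 2014 3:00 PM.

Sep 14 2014 3:00 PM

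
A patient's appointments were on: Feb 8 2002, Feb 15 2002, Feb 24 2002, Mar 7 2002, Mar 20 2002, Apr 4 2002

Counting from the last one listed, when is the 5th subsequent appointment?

Jul 18 2002

Gaps: 7, 9, 11, 13, 15 days — each gap is 2 larger than the previous one.
Next gap: 17 days. Apr 4 2002 + 17 days = Apr 21 2002.
Next gap: 19 days. Apr 21 2002 + 19 days = May 10 2002.
Next gap: 21 days. May 10 2002 + 21 days = May 31 2002.
Next gap: 23 days. May 31 2002 + 23 days = Jun 23 2002.
Next gap: 25 days. Jun 23 2002 + 25 days = Jul 18 2002.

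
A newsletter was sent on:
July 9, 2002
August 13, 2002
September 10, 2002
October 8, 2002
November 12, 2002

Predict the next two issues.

December 10, 2002; January 14, 2003

Gaps: 35, 28, 28, 35 days — a mix of 28 and 35. Every date is a Tuesday.
Each is the 2nd Tuesday of its month.
December 2002 — 2nd Tuesday is December 10, 2002.
January 2003 — 2nd Tuesday is January 14, 2003.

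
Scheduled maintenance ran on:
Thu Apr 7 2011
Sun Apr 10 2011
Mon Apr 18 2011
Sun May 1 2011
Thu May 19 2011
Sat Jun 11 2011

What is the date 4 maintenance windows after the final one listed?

Mon Oct 31 2011

Intervals are 3, 8, 13, 18, 23 days — an arithmetic progression with common difference 5.
Next gap: 28 days. Sat Jun 11 2011 + 28 days = Sat Jul 9 2011.
Next gap: 33 days. Sat Jul 9 2011 + 33 days = Thu Aug 11 2011.
Next gap: 38 days. Thu Aug 11 2011 + 38 days = Sun Sep 18 2011.
Next gap: 43 days. Sun Sep 18 2011 + 43 days = Mon Oct 31 2011.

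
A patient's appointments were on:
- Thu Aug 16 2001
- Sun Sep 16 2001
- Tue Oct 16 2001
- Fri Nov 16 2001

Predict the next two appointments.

Each date is the 16th; the gaps (31, 30, 31) track the month lengths.
The rule is the 16th of each month.
Next: December 2001 → Sun Dec 16 2001.
Next: January 2002 → Wed Jan 16 2002.

Sun Dec 16 2001, Wed Jan 16 2002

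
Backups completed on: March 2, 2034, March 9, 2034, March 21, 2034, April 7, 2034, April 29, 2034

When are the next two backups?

The spacing grows by 5 each time: 7, 12, 17, 22 days.
Next gap: 27 days. April 29, 2034 + 27 days = May 26, 2034.
Next gap: 32 days. May 26, 2034 + 32 days = June 27, 2034.

May 26, 2034; June 27, 2034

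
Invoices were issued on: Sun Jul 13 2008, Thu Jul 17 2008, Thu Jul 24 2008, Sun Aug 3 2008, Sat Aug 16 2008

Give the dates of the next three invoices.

Mon Sep 1 2008, Sat Sep 20 2008, Sun Oct 12 2008

Gaps: 4, 7, 10, 13 days — each gap is 3 larger than the previous one.
Next gap: 16 days. Sat Aug 16 2008 + 16 days = Mon Sep 1 2008.
Next gap: 19 days. Mon Sep 1 2008 + 19 days = Sat Sep 20 2008.
Next gap: 22 days. Sat Sep 20 2008 + 22 days = Sun Oct 12 2008.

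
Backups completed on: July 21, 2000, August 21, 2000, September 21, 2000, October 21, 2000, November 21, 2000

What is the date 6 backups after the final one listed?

May 21, 2001

Each date is the 21st; the gaps (31, 31, 30, 31) track the month lengths.
The rule is the 21st of each month.
December 2000: December 21, 2000.
January 2001: January 21, 2001.
Next: February 2001 → February 21, 2001.
March 2001: March 21, 2001.
Next: April 2001 → April 21, 2001.
May 2001: May 21, 2001.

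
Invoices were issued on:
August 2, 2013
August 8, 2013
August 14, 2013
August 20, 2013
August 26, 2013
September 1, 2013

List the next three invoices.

September 7, 2013; September 13, 2013; September 19, 2013

The spacing is 6, 6, 6, 6, 6 days — always 6 days.
September 1, 2013 + 6 days = September 7, 2013.
September 7, 2013 + 6 days = September 13, 2013.
September 13, 2013 + 6 days = September 19, 2013.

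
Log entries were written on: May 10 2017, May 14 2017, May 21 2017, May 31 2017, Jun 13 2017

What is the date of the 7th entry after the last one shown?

Intervals are 4, 7, 10, 13 days — an arithmetic progression with common difference 3.
Next gap: 16 days. Jun 13 2017 + 16 days = Jun 29 2017.
Next gap: 19 days. Jun 29 2017 + 19 days = Jul 18 2017.
Next gap: 22 days. Jul 18 2017 + 22 days = Aug 9 2017.
Next gap: 25 days. Aug 9 2017 + 25 days = Sep 3 2017.
Next gap: 28 days. Sep 3 2017 + 28 days = Oct 1 2017.
Next gap: 31 days. Oct 1 2017 + 31 days = Nov 1 2017.
Next gap: 34 days. Nov 1 2017 + 34 days = Dec 5 2017.

Dec 5 2017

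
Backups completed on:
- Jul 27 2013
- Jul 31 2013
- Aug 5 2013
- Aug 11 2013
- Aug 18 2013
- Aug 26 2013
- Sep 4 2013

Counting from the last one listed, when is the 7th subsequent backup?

Dec 4 2013

Gaps: 4, 5, 6, 7, 8, 9 days — each gap is 1 larger than the previous one.
Next gap: 10 days. Sep 4 2013 + 10 days = Sep 14 2013.
Next gap: 11 days. Sep 14 2013 + 11 days = Sep 25 2013.
Next gap: 12 days. Sep 25 2013 + 12 days = Oct 7 2013.
Next gap: 13 days. Oct 7 2013 + 13 days = Oct 20 2013.
Next gap: 14 days. Oct 20 2013 + 14 days = Nov 3 2013.
Next gap: 15 days. Nov 3 2013 + 15 days = Nov 18 2013.
Next gap: 16 days. Nov 18 2013 + 16 days = Dec 4 2013.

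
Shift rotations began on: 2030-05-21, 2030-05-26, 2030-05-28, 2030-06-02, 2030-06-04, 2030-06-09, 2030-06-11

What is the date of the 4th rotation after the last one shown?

The gap pattern 5, 2, 5, 2, 5, 2 repeats every 2 events.
These are the Tuesdays and Sundays of each week.
The following Sunday is 2030-06-16.
Next Tuesday: 2030-06-18.
Next Sunday: 2030-06-23.
Next Tuesday: 2030-06-25.

2030-06-25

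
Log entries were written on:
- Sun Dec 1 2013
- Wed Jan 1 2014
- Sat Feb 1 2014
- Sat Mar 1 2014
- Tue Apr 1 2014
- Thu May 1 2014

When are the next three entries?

Sun Jun 1 2014, Tue Jul 1 2014, Fri Aug 1 2014

Gaps: 31, 31, 28, 31, 30 days — not constant. Every event is on the 1st of the month.
Pattern: the 1st of each month.
Next: June 2014 → Sun Jun 1 2014.
July 2014: Tue Jul 1 2014.
August 2014: Fri Aug 1 2014.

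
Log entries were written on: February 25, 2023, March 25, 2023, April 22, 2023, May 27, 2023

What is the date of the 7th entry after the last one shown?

December 23, 2023

Gaps: 28, 28, 35 days — a mix of 28 and 35. Every date is a Saturday.
Each is the 4th Saturday of its month.
June 2023 — 4th Saturday is June 24, 2023.
July 2023 — 4th Saturday is July 22, 2023.
August 2023 — 4th Saturday is August 26, 2023.
September 2023 — 4th Saturday is September 23, 2023.
4th Saturday of October 2023: October 28, 2023.
4th Saturday of November 2023: November 25, 2023.
December 2023 — 4th Saturday is December 23, 2023.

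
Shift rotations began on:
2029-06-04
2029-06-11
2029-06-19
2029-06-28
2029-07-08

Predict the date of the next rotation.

Intervals are 7, 8, 9, 10 days — an arithmetic progression with common difference 1.
Next gap: 11 days. 2029-07-08 + 11 days = 2029-07-19.

2029-07-19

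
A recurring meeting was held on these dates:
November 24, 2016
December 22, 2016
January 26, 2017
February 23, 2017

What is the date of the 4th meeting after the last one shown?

June 22, 2017

All dates are Thursdays, 28, 35, 28 days apart.
Specifically, the 4th Thursday of each month.
March 2017 — 4th Thursday is March 23, 2017.
4th Thursday of April 2017: April 27, 2017.
May 2017 — 4th Thursday is May 25, 2017.
4th Thursday of June 2017: June 22, 2017.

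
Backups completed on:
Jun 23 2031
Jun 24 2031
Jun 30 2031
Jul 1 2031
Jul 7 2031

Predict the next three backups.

Gaps: 1, 6, 1, 6 days — not constant, but cyclic with period 2.
The events fall on every Monday and Tuesday.
Next Tuesday: Jul 8 2031.
Next Monday: Jul 14 2031.
Next Tuesday: Jul 15 2031.

Jul 8 2031, Jul 14 2031, Jul 15 2031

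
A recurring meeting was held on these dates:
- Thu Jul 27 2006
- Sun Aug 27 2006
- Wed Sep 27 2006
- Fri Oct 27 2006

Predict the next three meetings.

Mon Nov 27 2006, Wed Dec 27 2006, Sat Jan 27 2007

Each date is the 27th; the gaps (31, 31, 30) track the month lengths.
The rule is the 27th of each month.
Next: November 2006 → Mon Nov 27 2006.
Next: December 2006 → Wed Dec 27 2006.
Next: January 2007 → Sat Jan 27 2007.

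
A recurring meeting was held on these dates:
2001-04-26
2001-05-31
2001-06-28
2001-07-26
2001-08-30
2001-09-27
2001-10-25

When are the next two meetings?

2001-11-29, 2001-12-27

Every date is a Thursday; gaps 35, 28, 28, 35, 28, 28 days.
Each is the last Thursday of its month (at least one falls on the 29th or later, ruling out '4th Thursday').
Last Thursday of November 2001: 2001-11-29.
Last Thursday of December 2001: 2001-12-27.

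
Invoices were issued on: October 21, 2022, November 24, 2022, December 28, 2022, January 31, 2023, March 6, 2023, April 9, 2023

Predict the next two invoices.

May 13, 2023; June 16, 2023

Every event comes 34 days after the last (34, 34, 34, 34, 34).
April 9, 2023 + 34 days = May 13, 2023.
May 13, 2023 + 34 days = June 16, 2023.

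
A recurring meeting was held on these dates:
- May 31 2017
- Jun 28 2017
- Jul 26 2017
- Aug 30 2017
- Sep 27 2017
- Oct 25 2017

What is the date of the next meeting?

Nov 29 2017

These are Wednesdays with 28, 28, 35, 28, 28-day gaps.
Each is the final Wednesday of its month — May 31 2017 is past the 28th, so '4th Wednesday' doesn't fit.
November 2017 ends with Wednesday Nov 29 2017.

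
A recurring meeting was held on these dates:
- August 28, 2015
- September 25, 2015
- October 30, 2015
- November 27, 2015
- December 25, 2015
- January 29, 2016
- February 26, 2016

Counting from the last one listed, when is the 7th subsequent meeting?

September 30, 2016

All Fridays; the gaps (28, 35, 28, 28, 35, 28) vary with month length.
This is the last Friday of each month.
Last Friday of March 2016: March 25, 2016.
Last Friday of April 2016: April 29, 2016.
Last Friday of May 2016: May 27, 2016.
June 2016 ends with Friday June 24, 2016.
Last Friday of July 2016: July 29, 2016.
August 2016 ends with Friday August 26, 2016.
September 2016 ends with Friday September 30, 2016.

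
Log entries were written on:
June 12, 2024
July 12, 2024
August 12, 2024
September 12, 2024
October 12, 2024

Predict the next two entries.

Each date is the 12th; the gaps (30, 31, 31, 30) track the month lengths.
The rule is the 12th of each month.
November 2024: November 12, 2024.
Next: December 2024 → December 12, 2024.

November 12, 2024; December 12, 2024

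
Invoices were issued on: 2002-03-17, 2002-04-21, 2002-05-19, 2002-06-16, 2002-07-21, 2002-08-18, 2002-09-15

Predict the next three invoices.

2002-10-20, 2002-11-17, 2002-12-15

These are Sundays at 28- or 35-day spacing (35, 28, 28, 35, 28, 28).
The pattern: 3rd Sunday of the month.
October 2002 — 3rd Sunday is 2002-10-20.
November 2002 — 3rd Sunday is 2002-11-17.
3rd Sunday of December 2002: 2002-12-15.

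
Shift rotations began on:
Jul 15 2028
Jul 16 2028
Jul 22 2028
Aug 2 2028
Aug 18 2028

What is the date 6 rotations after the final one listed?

The spacing grows by 5 each time: 1, 6, 11, 16 days.
Next gap: 21 days. Aug 18 2028 + 21 days = Sep 8 2028.
Next gap: 26 days. Sep 8 2028 + 26 days = Oct 4 2028.
Next gap: 31 days. Oct 4 2028 + 31 days = Nov 4 2028.
Next gap: 36 days. Nov 4 2028 + 36 days = Dec 10 2028.
Next gap: 41 days. Dec 10 2028 + 41 days = Jan 20 2029.
Next gap: 46 days. Jan 20 2029 + 46 days = Mar 7 2029.

Mar 7 2029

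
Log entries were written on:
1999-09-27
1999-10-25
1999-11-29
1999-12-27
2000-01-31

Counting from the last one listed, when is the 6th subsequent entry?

All Mondays; the gaps (28, 35, 28, 35) vary with month length.
This is the last Monday of each month.
Last Monday of February 2000: 2000-02-28.
Last Monday of March 2000: 2000-03-27.
Last Monday of April 2000: 2000-04-24.
Last Monday of May 2000: 2000-05-29.
June 2000 ends with Monday 2000-06-26.
Last Monday of July 2000: 2000-07-31.

2000-07-31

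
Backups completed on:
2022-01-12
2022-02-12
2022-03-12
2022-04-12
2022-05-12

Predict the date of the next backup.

2022-06-12

Each date is the 12th; the gaps (31, 28, 31, 30) track the month lengths.
The rule is the 12th of each month.
Next: June 2022 → 2022-06-12.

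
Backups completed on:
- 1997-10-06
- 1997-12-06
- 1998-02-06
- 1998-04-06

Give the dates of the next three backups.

Each date is the 6th; the gaps (61, 62, 59) track the month lengths.
The rule is the 6th of every 2 months.
Next: June 1998 → 1998-06-06.
August 1998: 1998-08-06.
Next: October 1998 → 1998-10-06.

1998-06-06, 1998-08-06, 1998-10-06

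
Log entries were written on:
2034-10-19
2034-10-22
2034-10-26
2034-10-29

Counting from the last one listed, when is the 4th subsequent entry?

Gaps: 3, 4, 3 days — not constant, but cyclic with period 2.
The events fall on every Thursday and Sunday.
The following Thursday is 2034-11-02.
The following Sunday is 2034-11-05.
Next Thursday: 2034-11-09.
Next Sunday: 2034-11-12.

2034-11-12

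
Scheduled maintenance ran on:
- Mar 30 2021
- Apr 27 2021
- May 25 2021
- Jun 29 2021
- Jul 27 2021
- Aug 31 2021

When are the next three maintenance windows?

Every date is a Tuesday; gaps 28, 28, 35, 28, 35 days.
Each is the last Tuesday of its month (at least one falls on the 29th or later, ruling out '4th Tuesday').
Last Tuesday of September 2021: Sep 28 2021.
October 2021 ends with Tuesday Oct 26 2021.
November 2021 ends with Tuesday Nov 30 2021.

Sep 28 2021, Oct 26 2021, Nov 30 2021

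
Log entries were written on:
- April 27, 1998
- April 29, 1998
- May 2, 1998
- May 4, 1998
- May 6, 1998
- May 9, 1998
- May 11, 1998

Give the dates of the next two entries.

Gaps: 2, 3, 2, 2, 3, 2 days — not constant, but cyclic with period 3.
The events fall on every Monday, Wednesday and Saturday.
Next Wednesday: May 13, 1998.
The following Saturday is May 16, 1998.

May 13, 1998; May 16, 1998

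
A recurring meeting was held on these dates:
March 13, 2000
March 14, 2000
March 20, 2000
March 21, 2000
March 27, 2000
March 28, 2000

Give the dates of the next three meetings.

The gap pattern 1, 6, 1, 6, 1 repeats every 2 events.
These are the Mondays and Tuesdays of each week.
Next Monday: April 3, 2000.
Next Tuesday: April 4, 2000.
Next Monday: April 10, 2000.

April 3, 2000; April 4, 2000; April 10, 2000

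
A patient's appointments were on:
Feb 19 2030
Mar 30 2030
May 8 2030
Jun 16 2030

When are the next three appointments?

Gaps between consecutive events: 39, 39, 39 days — a constant 39-day interval.
Jun 16 2030 + 39 days = Jul 25 2030.
Jul 25 2030 + 39 days = Sep 2 2030.
Sep 2 2030 + 39 days = Oct 11 2030.

Jul 25 2030, Sep 2 2030, Oct 11 2030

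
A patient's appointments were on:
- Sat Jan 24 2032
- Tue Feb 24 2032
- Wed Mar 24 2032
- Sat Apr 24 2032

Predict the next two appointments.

Mon May 24 2032, Thu Jun 24 2032

Each date is the 24th; the gaps (31, 29, 31) track the month lengths.
The rule is the 24th of each month.
Next: May 2032 → Mon May 24 2032.
Next: June 2032 → Thu Jun 24 2032.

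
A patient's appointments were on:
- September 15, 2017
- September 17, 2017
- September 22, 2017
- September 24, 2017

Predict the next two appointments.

The gap pattern 2, 5, 2 repeats every 2 events.
These are the Fridays and Sundays of each week.
Next Friday: September 29, 2017.
Next Sunday: October 1, 2017.

September 29, 2017; October 1, 2017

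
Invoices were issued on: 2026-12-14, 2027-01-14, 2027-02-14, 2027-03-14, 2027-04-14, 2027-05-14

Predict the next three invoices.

Each date is the 14th; the gaps (31, 31, 28, 31, 30) track the month lengths.
The rule is the 14th of each month.
June 2027: 2027-06-14.
Next: July 2027 → 2027-07-14.
August 2027: 2027-08-14.

2027-06-14, 2027-07-14, 2027-08-14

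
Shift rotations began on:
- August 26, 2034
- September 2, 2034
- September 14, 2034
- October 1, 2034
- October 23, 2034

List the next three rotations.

Gaps: 7, 12, 17, 22 days — each gap is 5 larger than the previous one.
Next gap: 27 days. October 23, 2034 + 27 days = November 19, 2034.
Next gap: 32 days. November 19, 2034 + 32 days = December 21, 2034.
Next gap: 37 days. December 21, 2034 + 37 days = January 27, 2035.

November 19, 2034; December 21, 2034; January 27, 2035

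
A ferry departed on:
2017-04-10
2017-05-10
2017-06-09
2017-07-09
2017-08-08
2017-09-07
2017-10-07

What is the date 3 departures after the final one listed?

The spacing is 30, 30, 30, 30, 30, 30 days — always 30 days.
2017-10-07 + 30 days = 2017-11-06.
2017-11-06 + 30 days = 2017-12-06.
2017-12-06 + 30 days = 2018-01-05.

2018-01-05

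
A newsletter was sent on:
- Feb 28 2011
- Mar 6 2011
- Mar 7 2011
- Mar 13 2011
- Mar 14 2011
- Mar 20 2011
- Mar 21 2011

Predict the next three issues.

Mar 27 2011, Mar 28 2011, Apr 3 2011

The gap pattern 6, 1, 6, 1, 6, 1 repeats every 2 events.
These are the Mondays and Sundays of each week.
Next Sunday: Mar 27 2011.
The following Monday is Mar 28 2011.
The following Sunday is Apr 3 2011.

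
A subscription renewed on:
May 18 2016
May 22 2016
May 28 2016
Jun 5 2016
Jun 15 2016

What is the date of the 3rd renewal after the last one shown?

The spacing grows by 2 each time: 4, 6, 8, 10 days.
Next gap: 12 days. Jun 15 2016 + 12 days = Jun 27 2016.
Next gap: 14 days. Jun 27 2016 + 14 days = Jul 11 2016.
Next gap: 16 days. Jul 11 2016 + 16 days = Jul 27 2016.

Jul 27 2016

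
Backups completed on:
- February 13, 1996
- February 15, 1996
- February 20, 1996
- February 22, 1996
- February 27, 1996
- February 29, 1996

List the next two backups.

March 5, 1996; March 7, 1996

The gap pattern 2, 5, 2, 5, 2 repeats every 2 events.
These are the Tuesdays and Thursdays of each week.
Next Tuesday: March 5, 1996.
Next Thursday: March 7, 1996.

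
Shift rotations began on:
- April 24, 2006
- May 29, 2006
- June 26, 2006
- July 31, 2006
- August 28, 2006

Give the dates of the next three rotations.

All Mondays; the gaps (35, 28, 35, 28) vary with month length.
This is the last Monday of each month.
September 2006 ends with Monday September 25, 2006.
October 2006 ends with Monday October 30, 2006.
Last Monday of November 2006: November 27, 2006.

September 25, 2006; October 30, 2006; November 27, 2006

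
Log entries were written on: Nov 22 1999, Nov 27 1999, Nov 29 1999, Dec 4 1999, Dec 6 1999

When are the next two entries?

Gaps: 5, 2, 5, 2 days — not constant, but cyclic with period 2.
The events fall on every Monday and Saturday.
The following Saturday is Dec 11 1999.
The following Monday is Dec 13 1999.

Dec 11 1999, Dec 13 1999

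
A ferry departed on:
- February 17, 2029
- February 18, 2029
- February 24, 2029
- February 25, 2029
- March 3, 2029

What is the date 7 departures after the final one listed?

Every event lands on a Saturday or Sunday (gaps cycle 1, 6, 1, 6).
So the schedule is: every Saturday and Sunday.
The following Sunday is March 4, 2029.
The following Saturday is March 10, 2029.
Next Sunday: March 11, 2029.
The following Saturday is March 17, 2029.
Next Sunday: March 18, 2029.
The following Saturday is March 24, 2029.
Next Sunday: March 25, 2029.

March 25, 2029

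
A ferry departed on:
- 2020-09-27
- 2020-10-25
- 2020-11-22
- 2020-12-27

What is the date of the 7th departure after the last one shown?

2021-07-25

All dates are Sundays, 28, 28, 35 days apart.
Specifically, the 4th Sunday of each month.
4th Sunday of January 2021: 2021-01-24.
4th Sunday of February 2021: 2021-02-28.
4th Sunday of March 2021: 2021-03-28.
April 2021 — 4th Sunday is 2021-04-25.
4th Sunday of May 2021: 2021-05-23.
4th Sunday of June 2021: 2021-06-27.
4th Sunday of July 2021: 2021-07-25.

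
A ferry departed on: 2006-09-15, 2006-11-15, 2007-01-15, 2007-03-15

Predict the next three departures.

The day-of-month is always 15 (61, 61, 59 days between events).
So this recurs on the 15th of every 2 months.
Next: May 2007 → 2007-05-15.
July 2007: 2007-07-15.
September 2007: 2007-09-15.

2007-05-15, 2007-07-15, 2007-09-15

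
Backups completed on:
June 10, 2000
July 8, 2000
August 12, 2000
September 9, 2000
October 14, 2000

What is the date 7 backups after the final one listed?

May 12, 2001

Gaps: 28, 35, 28, 35 days — a mix of 28 and 35. Every date is a Saturday.
Each is the 2nd Saturday of its month.
2nd Saturday of November 2000: November 11, 2000.
2nd Saturday of December 2000: December 9, 2000.
January 2001 — 2nd Saturday is January 13, 2001.
February 2001 — 2nd Saturday is February 10, 2001.
March 2001 — 2nd Saturday is March 10, 2001.
April 2001 — 2nd Saturday is April 14, 2001.
May 2001 — 2nd Saturday is May 12, 2001.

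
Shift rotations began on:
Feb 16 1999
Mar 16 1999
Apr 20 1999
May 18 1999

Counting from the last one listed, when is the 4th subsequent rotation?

All dates are Tuesdays, 28, 35, 28 days apart.
Specifically, the 3rd Tuesday of each month.
3rd Tuesday of June 1999: Jun 15 1999.
3rd Tuesday of July 1999: Jul 20 1999.
3rd Tuesday of August 1999: Aug 17 1999.
3rd Tuesday of September 1999: Sep 21 1999.

Sep 21 1999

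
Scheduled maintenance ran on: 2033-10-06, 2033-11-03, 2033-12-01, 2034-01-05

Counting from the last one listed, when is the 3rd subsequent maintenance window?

2034-04-06

These are Thursdays at 28- or 35-day spacing (28, 28, 35).
The pattern: 1st Thursday of the month.
February 2034 — 1st Thursday is 2034-02-02.
March 2034 — 1st Thursday is 2034-03-02.
April 2034 — 1st Thursday is 2034-04-06.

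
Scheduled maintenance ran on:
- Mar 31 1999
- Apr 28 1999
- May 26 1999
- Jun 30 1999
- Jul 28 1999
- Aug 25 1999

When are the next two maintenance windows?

Sep 29 1999, Oct 27 1999

These are Wednesdays with 28, 28, 35, 28, 28-day gaps.
Each is the final Wednesday of its month — Mar 31 1999 is past the 28th, so '4th Wednesday' doesn't fit.
September 1999 ends with Wednesday Sep 29 1999.
October 1999 ends with Wednesday Oct 27 1999.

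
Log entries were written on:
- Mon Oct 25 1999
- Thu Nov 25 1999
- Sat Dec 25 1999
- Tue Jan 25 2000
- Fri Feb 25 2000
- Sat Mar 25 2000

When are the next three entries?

The day-of-month is always 25 (31, 30, 31, 31, 29 days between events).
So this recurs on the 25th of each month.
Next: April 2000 → Tue Apr 25 2000.
Next: May 2000 → Thu May 25 2000.
Next: June 2000 → Sun Jun 25 2000.

Tue Apr 25 2000, Thu May 25 2000, Sun Jun 25 2000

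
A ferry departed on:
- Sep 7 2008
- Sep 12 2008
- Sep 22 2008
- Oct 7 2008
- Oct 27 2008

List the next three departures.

Nov 21 2008, Dec 21 2008, Jan 25 2009

Gaps: 5, 10, 15, 20 days — each gap is 5 larger than the previous one.
Next gap: 25 days. Oct 27 2008 + 25 days = Nov 21 2008.
Next gap: 30 days. Nov 21 2008 + 30 days = Dec 21 2008.
Next gap: 35 days. Dec 21 2008 + 35 days = Jan 25 2009.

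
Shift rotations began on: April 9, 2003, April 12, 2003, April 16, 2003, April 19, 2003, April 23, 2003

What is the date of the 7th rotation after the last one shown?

May 17, 2003

Gaps: 3, 4, 3, 4 days — not constant, but cyclic with period 2.
The events fall on every Wednesday and Saturday.
The following Saturday is April 26, 2003.
Next Wednesday: April 30, 2003.
Next Saturday: May 3, 2003.
Next Wednesday: May 7, 2003.
The following Saturday is May 10, 2003.
The following Wednesday is May 14, 2003.
The following Saturday is May 17, 2003.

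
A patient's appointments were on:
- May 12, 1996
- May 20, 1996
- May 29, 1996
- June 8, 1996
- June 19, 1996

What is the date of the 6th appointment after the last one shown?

September 14, 1996

Gaps: 8, 9, 10, 11 days — each gap is 1 larger than the previous one.
Next gap: 12 days. June 19, 1996 + 12 days = July 1, 1996.
Next gap: 13 days. July 1, 1996 + 13 days = July 14, 1996.
Next gap: 14 days. July 14, 1996 + 14 days = July 28, 1996.
Next gap: 15 days. July 28, 1996 + 15 days = August 12, 1996.
Next gap: 16 days. August 12, 1996 + 16 days = August 28, 1996.
Next gap: 17 days. August 28, 1996 + 17 days = September 14, 1996.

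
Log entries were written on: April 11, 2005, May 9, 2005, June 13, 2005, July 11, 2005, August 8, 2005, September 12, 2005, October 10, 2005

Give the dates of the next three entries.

Gaps: 28, 35, 28, 28, 35, 28 days — a mix of 28 and 35. Every date is a Monday.
Each is the 2nd Monday of its month.
November 2005 — 2nd Monday is November 14, 2005.
2nd Monday of December 2005: December 12, 2005.
2nd Monday of January 2006: January 9, 2006.

November 14, 2005; December 12, 2005; January 9, 2006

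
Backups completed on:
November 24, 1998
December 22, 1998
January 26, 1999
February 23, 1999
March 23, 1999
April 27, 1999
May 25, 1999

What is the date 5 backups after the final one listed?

These are Tuesdays at 28- or 35-day spacing (28, 35, 28, 28, 35, 28).
The pattern: 4th Tuesday of the month.
4th Tuesday of June 1999: June 22, 1999.
4th Tuesday of July 1999: July 27, 1999.
August 1999 — 4th Tuesday is August 24, 1999.
4th Tuesday of September 1999: September 28, 1999.
4th Tuesday of October 1999: October 26, 1999.

October 26, 1999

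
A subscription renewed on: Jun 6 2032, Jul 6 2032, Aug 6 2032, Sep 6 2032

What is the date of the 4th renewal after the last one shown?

Gaps: 30, 31, 31 days — not constant. Every event is on the 6th of the month.
Pattern: the 6th of each month.
Next: October 2032 → Oct 6 2032.
November 2032: Nov 6 2032.
December 2032: Dec 6 2032.
January 2033: Jan 6 2033.

Jan 6 2033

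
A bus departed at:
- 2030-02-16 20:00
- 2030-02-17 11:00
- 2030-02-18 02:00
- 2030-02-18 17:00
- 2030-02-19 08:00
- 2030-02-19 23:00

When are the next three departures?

2030-02-20 14:00, 2030-02-21 05:00, 2030-02-21 20:00

Spacing: 15, 15, 15, 15, 15 h — constant 15 h.
2030-02-19 23:00 + 15 h = 2030-02-20 14:00.
2030-02-20 14:00 + 15 h = 2030-02-21 05:00.
2030-02-21 05:00 + 15 h = 2030-02-21 20:00.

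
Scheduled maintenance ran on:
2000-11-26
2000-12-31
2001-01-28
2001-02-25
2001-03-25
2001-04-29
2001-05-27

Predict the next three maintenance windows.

2001-06-24, 2001-07-29, 2001-08-26

These are Sundays with 35, 28, 28, 28, 35, 28-day gaps.
Each is the final Sunday of its month — 2000-12-31 is past the 28th, so '4th Sunday' doesn't fit.
June 2001 ends with Sunday 2001-06-24.
July 2001 ends with Sunday 2001-07-29.
August 2001 ends with Sunday 2001-08-26.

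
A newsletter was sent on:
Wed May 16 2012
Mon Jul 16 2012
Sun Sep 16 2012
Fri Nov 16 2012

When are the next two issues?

Wed Jan 16 2013, Sat Mar 16 2013

The day-of-month is always 16 (61, 62, 61 days between events).
So this recurs on the 16th of every 2 months.
Next: January 2013 → Wed Jan 16 2013.
March 2013: Sat Mar 16 2013.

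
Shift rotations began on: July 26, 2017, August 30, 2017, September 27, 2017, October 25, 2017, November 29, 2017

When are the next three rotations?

December 27, 2017; January 31, 2018; February 28, 2018

Every date is a Wednesday; gaps 35, 28, 28, 35 days.
Each is the last Wednesday of its month (at least one falls on the 29th or later, ruling out '4th Wednesday').
Last Wednesday of December 2017: December 27, 2017.
January 2018 ends with Wednesday January 31, 2018.
Last Wednesday of February 2018: February 28, 2018.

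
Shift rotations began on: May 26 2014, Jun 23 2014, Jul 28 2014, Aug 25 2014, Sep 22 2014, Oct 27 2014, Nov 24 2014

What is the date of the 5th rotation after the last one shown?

Apr 27 2015

These are Mondays at 28- or 35-day spacing (28, 35, 28, 28, 35, 28).
The pattern: 4th Monday of the month.
December 2014 — 4th Monday is Dec 22 2014.
January 2015 — 4th Monday is Jan 26 2015.
February 2015 — 4th Monday is Feb 23 2015.
March 2015 — 4th Monday is Mar 23 2015.
April 2015 — 4th Monday is Apr 27 2015.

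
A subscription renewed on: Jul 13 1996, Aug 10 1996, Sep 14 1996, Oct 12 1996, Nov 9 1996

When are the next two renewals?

Dec 14 1996, Jan 11 1997

Gaps: 28, 35, 28, 28 days — a mix of 28 and 35. Every date is a Saturday.
Each is the 2nd Saturday of its month.
December 1996 — 2nd Saturday is Dec 14 1996.
January 1997 — 2nd Saturday is Jan 11 1997.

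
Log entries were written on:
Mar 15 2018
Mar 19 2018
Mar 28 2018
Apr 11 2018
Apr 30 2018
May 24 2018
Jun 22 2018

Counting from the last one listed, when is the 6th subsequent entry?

Intervals are 4, 9, 14, 19, 24, 29 days — an arithmetic progression with common difference 5.
Next gap: 34 days. Jun 22 2018 + 34 days = Jul 26 2018.
Next gap: 39 days. Jul 26 2018 + 39 days = Sep 3 2018.
Next gap: 44 days. Sep 3 2018 + 44 days = Oct 17 2018.
Next gap: 49 days. Oct 17 2018 + 49 days = Dec 5 2018.
Next gap: 54 days. Dec 5 2018 + 54 days = Jan 28 2019.
Next gap: 59 days. Jan 28 2019 + 59 days = Mar 28 2019.

Mar 28 2019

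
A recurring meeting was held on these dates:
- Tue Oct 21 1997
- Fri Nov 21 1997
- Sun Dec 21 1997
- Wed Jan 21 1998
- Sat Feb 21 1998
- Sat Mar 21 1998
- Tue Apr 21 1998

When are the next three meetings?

Each date is the 21st; the gaps (31, 30, 31, 31, 28, 31) track the month lengths.
The rule is the 21st of each month.
Next: May 1998 → Thu May 21 1998.
June 1998: Sun Jun 21 1998.
July 1998: Tue Jul 21 1998.

Thu May 21 1998, Sun Jun 21 1998, Tue Jul 21 1998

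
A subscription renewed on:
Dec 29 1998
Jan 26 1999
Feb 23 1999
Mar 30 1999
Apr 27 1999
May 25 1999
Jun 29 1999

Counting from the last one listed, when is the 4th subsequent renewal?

These are Tuesdays with 28, 28, 35, 28, 28, 35-day gaps.
Each is the final Tuesday of its month — Dec 29 1998 is past the 28th, so '4th Tuesday' doesn't fit.
July 1999 ends with Tuesday Jul 27 1999.
August 1999 ends with Tuesday Aug 31 1999.
September 1999 ends with Tuesday Sep 28 1999.
October 1999 ends with Tuesday Oct 26 1999.

Oct 26 1999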